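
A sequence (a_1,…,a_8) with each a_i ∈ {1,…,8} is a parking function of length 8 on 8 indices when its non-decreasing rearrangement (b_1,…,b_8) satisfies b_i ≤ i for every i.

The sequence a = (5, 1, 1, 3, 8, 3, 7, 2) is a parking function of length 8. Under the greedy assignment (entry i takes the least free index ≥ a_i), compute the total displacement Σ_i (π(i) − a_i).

6

Σπ = 8·9/2 = 36 (π permutes [8]); Σa = 5+1+1+3+8+3+7+2 = 30; disp = 36−30 = 6.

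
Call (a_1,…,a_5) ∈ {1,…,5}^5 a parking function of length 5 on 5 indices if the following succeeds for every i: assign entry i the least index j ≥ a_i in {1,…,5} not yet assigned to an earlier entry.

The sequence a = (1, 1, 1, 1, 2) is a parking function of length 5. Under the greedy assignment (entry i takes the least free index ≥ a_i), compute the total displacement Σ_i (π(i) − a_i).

Σπ = 5·6/2 = 15 (π permutes [5]); Σa = 1+1+1+1+2 = 6; disp = 15−6 = 9.

9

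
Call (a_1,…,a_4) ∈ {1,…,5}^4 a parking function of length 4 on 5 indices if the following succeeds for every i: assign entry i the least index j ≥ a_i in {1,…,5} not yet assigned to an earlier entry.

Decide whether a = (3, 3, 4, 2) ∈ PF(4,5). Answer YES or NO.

Sorted: b = (2, 3, 3, 4).
  b_1=2 ≤ 2
  b_2=3 ≤ 3
  b_3=3 ≤ 4
  b_4=4 ≤ 5
All bounds hold ⇒ YES

YES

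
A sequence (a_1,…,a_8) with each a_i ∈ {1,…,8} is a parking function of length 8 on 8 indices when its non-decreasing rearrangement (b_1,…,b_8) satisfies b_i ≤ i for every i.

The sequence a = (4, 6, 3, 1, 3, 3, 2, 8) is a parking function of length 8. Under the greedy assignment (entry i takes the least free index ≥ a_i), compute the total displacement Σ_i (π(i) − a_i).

6

Σπ = 8·9/2 = 36 (π permutes [8]); Σa = 4+6+3+1+3+3+2+8 = 30; disp = 36−30 = 6.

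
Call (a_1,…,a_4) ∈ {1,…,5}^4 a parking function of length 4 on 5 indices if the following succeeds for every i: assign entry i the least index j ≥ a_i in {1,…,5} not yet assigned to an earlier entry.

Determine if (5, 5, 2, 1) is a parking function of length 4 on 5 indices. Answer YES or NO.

Order a: b = (1, 2, 5, 5).
  b_1=1 ≤ 2
  b_2=2 ≤ 3
  b_3=5 > 4
  fails at i=3 ⇒ NO

NO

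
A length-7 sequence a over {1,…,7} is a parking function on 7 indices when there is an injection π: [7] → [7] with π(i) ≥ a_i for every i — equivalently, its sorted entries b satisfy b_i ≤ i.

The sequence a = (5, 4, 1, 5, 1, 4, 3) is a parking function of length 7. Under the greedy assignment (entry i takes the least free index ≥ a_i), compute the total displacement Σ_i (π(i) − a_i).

Σπ = 28 ({1..7} each once); Σa = 5+4+1+5+1+4+3 = 23; disp = 28−23 = 5.

5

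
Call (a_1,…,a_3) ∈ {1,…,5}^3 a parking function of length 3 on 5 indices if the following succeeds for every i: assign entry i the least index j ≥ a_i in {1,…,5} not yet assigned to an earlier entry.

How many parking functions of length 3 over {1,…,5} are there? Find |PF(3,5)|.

108

|PF| = (6−3)·6^(3−1) = 3 · 36 = 108 (Pollak)
Example (2,5,3) → sorted (2,3,5): b_i ≤ 2+i ∀i, a PF.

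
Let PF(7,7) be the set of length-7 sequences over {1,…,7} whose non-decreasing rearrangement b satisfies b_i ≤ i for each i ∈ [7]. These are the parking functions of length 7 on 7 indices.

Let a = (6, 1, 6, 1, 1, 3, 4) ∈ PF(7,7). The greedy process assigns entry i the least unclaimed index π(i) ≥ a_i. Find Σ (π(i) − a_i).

6

Σπ = 7·8/2 = 28 (π permutes [7]); Σa = 6+1+6+1+1+3+4 = 22; disp = 28−22 = 6.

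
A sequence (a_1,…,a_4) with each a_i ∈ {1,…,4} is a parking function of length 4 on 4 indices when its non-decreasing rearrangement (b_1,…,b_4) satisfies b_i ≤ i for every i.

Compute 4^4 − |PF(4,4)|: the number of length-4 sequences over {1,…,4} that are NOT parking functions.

#PF = (4+1−4)·(4+1)^{4−1} = 1×125 = 125
Example (3,3,3,4) → sorted (3,3,3,4): b_1=3>1, not a PF.
Total 256; non-PF = 256−125 = 131

131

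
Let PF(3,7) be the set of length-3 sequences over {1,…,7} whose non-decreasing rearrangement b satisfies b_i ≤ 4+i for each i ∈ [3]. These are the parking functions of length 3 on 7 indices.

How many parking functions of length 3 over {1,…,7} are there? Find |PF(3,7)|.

320

|PF| = (7+1−3)·(7+1)^{3−1} = 5 · 64 = 320 (Pollak)
Check (3,6,2) → sorted (2,3,6): b_i ≤ 4+i ∀i, a PF.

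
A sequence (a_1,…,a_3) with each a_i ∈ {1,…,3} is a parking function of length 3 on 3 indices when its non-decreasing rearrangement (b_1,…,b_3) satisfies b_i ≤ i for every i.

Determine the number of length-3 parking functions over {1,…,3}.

16

|PF| = (3+1−3)·(3+1)^{3−1} = 1 · 16 = 16 (Konheim–Weiss)
E.g. (1,2,1) → sorted (1,1,2): b_i ≤ i ∀i, a PF.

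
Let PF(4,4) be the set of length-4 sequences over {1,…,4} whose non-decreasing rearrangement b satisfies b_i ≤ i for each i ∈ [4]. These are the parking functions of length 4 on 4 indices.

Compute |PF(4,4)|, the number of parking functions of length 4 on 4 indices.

125

|PF| = (5−4)·5^(4−1) = 1×125 = 125 (Pollak)
Example (1,3,1,3) → sorted (1,1,3,3): b_i ≤ i ∀i, a PF.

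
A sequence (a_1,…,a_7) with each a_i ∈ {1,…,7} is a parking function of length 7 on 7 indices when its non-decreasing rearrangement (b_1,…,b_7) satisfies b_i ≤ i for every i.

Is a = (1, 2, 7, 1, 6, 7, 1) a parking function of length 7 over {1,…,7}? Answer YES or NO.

NO

Rearranged: b = (1, 1, 1, 2, 6, 7, 7).
  b_1=1 ≤ 1
  b_2=1 ≤ 2
  b_3=1 ≤ 3
  b_4=2 ≤ 4
  b_5=6 > 5
  fails at i=5 ⇒ NO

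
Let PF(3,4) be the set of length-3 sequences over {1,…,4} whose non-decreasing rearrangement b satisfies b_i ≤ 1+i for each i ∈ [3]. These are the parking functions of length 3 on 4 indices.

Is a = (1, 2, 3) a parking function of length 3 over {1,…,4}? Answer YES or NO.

YES

Sorted: b = (1, 2, 3).
  b_1=1 ≤ 2
  b_2=2 ≤ 3
  b_3=3 ≤ 4
All bounds hold ⇒ YES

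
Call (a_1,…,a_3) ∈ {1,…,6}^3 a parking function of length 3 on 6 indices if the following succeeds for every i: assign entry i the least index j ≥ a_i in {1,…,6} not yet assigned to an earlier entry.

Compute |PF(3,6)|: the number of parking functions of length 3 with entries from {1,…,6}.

196

Count = (6+1−3)·(6+1)^{3−1} = 4 · 49 = 196 (Pollak)
Example (2,1,2) → sorted (1,2,2): b_i ≤ 3+i ∀i, a PF.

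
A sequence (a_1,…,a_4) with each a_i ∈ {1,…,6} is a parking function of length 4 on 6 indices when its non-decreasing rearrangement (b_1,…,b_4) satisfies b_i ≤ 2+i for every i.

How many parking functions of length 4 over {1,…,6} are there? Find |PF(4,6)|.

1029

#PF = 3·7^3 = 3×343 = 1029 (Konheim–Weiss)
One tuple (2,1,3,6) → sorted (1,2,3,6): b_i ≤ 2+i ∀i, a PF.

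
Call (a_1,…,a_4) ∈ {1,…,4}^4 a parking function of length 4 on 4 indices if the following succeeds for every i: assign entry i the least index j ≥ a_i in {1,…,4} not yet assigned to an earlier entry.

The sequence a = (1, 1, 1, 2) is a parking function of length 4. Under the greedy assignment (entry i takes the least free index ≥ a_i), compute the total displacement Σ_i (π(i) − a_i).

Σπ = 4·5/2 = 10 (π permutes [4]); Σa = 1+1+1+2 = 5; disp = 10−5 = 5.

5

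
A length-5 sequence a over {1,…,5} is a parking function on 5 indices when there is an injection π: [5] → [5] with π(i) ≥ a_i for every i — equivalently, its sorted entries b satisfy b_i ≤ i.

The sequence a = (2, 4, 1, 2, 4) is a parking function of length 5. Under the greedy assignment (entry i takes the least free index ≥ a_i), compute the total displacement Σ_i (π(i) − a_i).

2

Σπ = 5·6/2 = 15 (π permutes [5]); Σa = 2+4+1+2+4 = 13; disp = 15−13 = 2.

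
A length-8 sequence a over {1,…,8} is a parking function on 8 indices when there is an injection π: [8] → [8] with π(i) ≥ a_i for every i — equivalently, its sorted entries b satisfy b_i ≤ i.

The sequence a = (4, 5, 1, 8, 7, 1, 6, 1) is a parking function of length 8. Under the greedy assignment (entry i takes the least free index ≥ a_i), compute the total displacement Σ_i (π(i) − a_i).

3

Σπ = 36 ({1..8} each once); Σa = 4+5+1+8+7+1+6+1 = 33; disp = 36−33 = 3.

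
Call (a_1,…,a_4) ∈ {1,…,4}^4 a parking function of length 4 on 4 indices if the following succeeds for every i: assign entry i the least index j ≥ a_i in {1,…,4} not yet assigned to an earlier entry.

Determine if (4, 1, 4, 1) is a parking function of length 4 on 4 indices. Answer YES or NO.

Rearranged: b = (1, 1, 4, 4).
  b_1=1 ≤ 1
  b_2=1 ≤ 2
  b_3=4 > 3
  fails at i=3 ⇒ NO

NO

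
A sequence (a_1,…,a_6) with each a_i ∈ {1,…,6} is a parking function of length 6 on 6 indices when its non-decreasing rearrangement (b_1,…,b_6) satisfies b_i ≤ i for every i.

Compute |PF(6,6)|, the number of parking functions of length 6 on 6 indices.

Count = 1·7^5 = 1×16807 = 16807 [KW]
E.g. (1,3,1,2,3,1) → sorted (1,1,1,2,3,3): b_i ≤ i ∀i, a PF.

16807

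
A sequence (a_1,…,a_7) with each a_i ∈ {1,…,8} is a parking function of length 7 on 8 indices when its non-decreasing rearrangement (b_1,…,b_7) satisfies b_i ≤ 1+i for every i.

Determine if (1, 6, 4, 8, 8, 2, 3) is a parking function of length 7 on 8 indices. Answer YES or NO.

NO

Rearranged: b = (1, 2, 3, 4, 6, 8, 8).
  b_1=1 ≤ 2
  b_2=2 ≤ 3
  b_3=3 ≤ 4
  b_4=4 ≤ 5
  b_5=6 ≤ 6
  b_6=8 > 7
  fails at i=6 ⇒ NO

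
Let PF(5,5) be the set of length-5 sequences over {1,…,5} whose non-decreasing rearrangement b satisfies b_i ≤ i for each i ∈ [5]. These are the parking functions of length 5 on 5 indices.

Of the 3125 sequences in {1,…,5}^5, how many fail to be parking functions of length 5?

1829

|PF(5,5)| = (5−5+1)·(5+1)^(5−1) = 1 · 1296 = 1296 (Konheim–Weiss)
E.g. (4,4,5,4,5) → sorted (4,4,4,5,5): b_1=4>1, not a PF.
Total 3125; non-PF = 3125−1296 = 1829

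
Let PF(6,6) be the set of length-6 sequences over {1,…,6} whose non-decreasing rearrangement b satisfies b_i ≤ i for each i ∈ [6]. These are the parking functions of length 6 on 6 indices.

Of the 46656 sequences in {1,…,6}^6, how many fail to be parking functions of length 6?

|PF(6,6)| = (6−6+1)·(6+1)^(6−1) = 1·16807 = 16807 (Konheim–Weiss)
One tuple (1,4,6,6,4,5) → sorted (1,4,4,5,6,6): b_2=4>2, not a PF.
Total 46656; non-PF = 46656−16807 = 29849

29849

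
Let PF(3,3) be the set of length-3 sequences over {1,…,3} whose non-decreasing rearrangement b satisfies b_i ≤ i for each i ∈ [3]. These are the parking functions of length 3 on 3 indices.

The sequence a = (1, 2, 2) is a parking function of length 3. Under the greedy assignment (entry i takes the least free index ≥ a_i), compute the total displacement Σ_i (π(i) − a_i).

1

Σπ = 6 ({1..3} each once); Σa = 1+2+2 = 5; disp = 6−5 = 1.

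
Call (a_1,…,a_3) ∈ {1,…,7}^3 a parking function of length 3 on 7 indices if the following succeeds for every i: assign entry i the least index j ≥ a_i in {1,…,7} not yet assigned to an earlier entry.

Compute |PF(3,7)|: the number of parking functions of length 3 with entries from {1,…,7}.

#PF = (7−3+1)·(7+1)^(3−1) = 5·64 = 320 (Konheim–Weiss)
One tuple (6,7,1) → sorted (1,6,7): b_i ≤ 4+i ∀i, a PF.

320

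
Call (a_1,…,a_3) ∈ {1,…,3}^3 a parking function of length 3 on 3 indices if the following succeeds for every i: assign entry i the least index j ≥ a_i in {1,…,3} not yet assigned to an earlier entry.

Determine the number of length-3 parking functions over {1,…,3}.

16

|PF| = (4−3)·4^(3−1) = 1·16 = 16 (Konheim–Weiss)
Example (2,2,1) → sorted (1,2,2): b_i ≤ i ∀i, a PF.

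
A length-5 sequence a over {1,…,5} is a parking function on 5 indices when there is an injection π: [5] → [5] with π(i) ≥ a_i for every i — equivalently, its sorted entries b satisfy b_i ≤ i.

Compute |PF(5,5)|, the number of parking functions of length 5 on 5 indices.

1296

|PF| = (5+1−5)·(5+1)^{5−1} = 1×1296 = 1296 (Konheim–Weiss)
Example (3,5,1,2,1) → sorted (1,1,2,3,5): b_i ≤ i ∀i, a PF.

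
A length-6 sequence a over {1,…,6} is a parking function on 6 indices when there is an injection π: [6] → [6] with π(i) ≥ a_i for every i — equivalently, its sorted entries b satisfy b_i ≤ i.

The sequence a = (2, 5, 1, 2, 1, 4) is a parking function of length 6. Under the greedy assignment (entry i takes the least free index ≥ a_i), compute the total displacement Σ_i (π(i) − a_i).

6

Σπ = 6·7/2 = 21 (π permutes [6]); Σa = 2+5+1+2+1+4 = 15; disp = 21−15 = 6.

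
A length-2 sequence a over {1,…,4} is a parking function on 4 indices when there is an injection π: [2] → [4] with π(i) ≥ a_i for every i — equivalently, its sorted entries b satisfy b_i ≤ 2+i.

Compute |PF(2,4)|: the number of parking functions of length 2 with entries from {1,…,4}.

|PF| = (4+1−2)·(4+1)^{2−1} = 3×5 = 15 (Konheim–Weiss)
Example (4,2) → sorted (2,4): b_i ≤ 2+i ∀i, a PF.

15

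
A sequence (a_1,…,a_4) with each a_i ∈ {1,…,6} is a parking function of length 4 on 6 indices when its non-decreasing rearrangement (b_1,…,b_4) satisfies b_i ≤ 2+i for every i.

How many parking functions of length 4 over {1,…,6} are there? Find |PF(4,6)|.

1029

|PF(4,6)| = (7−4)·7^(4−1) = 3·343 = 1029
Check (1,2,1,5) → sorted (1,1,2,5): b_i ≤ 2+i ∀i, a PF.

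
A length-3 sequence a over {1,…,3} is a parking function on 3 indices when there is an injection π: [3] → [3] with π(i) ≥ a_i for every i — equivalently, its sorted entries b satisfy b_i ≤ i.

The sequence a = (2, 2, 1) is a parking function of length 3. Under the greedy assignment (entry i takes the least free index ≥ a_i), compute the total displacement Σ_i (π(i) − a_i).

Σπ(i) = 1+…+3 = 6; Σa = 2+2+1 = 5; disp = 6−5 = 1.

1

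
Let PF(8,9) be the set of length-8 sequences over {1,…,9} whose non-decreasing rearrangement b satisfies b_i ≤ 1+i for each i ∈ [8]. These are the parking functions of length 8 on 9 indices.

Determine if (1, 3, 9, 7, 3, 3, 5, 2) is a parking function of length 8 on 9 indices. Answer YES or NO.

Sorted: b = (1, 2, 3, 3, 3, 5, 7, 9).
  b_1=1 ≤ 2
  b_2=2 ≤ 3
  b_3=3 ≤ 4
  b_4=3 ≤ 5
  b_5=3 ≤ 6
  b_6=5 ≤ 7
  b_7=7 ≤ 8
  b_8=9 ≤ 9
All bounds hold ⇒ YES

YES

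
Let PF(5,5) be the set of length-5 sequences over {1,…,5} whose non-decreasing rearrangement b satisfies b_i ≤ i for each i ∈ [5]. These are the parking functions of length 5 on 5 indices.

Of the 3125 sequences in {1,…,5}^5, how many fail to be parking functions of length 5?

1829

|PF(5,5)| = (5−5+1)·(5+1)^(5−1) = 1 · 1296 = 1296 (Pollak)
Example (5,4,5,1,4) → sorted (1,4,4,5,5): b_2=4>2, not a PF.
Total 3125; non-PF = 3125−1296 = 1829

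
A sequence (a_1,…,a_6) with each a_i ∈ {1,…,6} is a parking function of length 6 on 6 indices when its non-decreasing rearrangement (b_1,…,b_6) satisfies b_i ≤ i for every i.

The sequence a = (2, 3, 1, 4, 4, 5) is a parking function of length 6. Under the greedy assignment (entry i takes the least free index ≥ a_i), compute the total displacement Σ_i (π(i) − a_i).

Σπ = 6·7/2 = 21 (π permutes [6]); Σa = 2+3+1+4+4+5 = 19; disp = 21−19 = 2.

2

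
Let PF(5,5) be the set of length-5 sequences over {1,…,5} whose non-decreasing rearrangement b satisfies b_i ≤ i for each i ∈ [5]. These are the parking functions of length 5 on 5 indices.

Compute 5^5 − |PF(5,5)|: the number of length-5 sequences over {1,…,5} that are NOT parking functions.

1829

Count = (5+1−5)·(5+1)^{5−1} = 1·1296 = 1296 (Pollak)
One tuple (5,2,3,4,3) → sorted (2,3,3,4,5): b_1=2>1, not a PF.
5^5 − 1296 = 3125 − 1296 = 1829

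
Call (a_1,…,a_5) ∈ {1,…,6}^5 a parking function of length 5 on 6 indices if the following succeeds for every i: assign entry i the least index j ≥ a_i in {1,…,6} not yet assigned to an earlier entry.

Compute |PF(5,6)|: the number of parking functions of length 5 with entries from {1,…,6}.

Count = (6−5+1)·(6+1)^(5−1) = 2×2401 = 4802 [KW]
Example (5,2,5,4,3) → sorted (2,3,4,5,5): b_i ≤ 1+i ∀i, a PF.

4802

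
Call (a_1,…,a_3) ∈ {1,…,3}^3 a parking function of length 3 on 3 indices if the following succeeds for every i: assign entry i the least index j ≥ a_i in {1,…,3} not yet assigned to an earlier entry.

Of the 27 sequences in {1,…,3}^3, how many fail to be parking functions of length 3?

|PF(3,3)| = 1·4^2 = 1 · 16 = 16
One tuple (3,2,3) → sorted (2,3,3): b_1=2>1, not a PF.
So 27 − 16 = 11 fail.

11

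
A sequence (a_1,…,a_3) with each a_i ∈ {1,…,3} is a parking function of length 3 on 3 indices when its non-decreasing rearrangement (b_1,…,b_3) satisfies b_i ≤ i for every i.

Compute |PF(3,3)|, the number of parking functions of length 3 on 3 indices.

16

|PF(3,3)| = (3−3+1)·(3+1)^(3−1) = 1 · 16 = 16 (Konheim–Weiss)
Example (2,3,1) → sorted (1,2,3): b_i ≤ i ∀i, a PF.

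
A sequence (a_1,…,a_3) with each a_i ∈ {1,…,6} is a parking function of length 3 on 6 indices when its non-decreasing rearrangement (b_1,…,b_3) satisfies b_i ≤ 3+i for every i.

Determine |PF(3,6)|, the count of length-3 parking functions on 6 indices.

196

#PF = (6+1−3)·(6+1)^{3−1} = 4·49 = 196 [KW]
One tuple (5,1,1) → sorted (1,1,5): b_i ≤ 3+i ∀i, a PF.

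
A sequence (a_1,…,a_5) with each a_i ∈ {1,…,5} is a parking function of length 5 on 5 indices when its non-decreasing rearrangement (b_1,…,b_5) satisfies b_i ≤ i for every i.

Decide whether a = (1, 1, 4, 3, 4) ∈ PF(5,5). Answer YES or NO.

Sorted: b = (1, 1, 3, 4, 4).
  b_1=1 ≤ 1
  b_2=1 ≤ 2
  b_3=3 ≤ 3
  b_4=4 ≤ 4
  b_5=4 ≤ 5
All bounds hold ⇒ YES

YES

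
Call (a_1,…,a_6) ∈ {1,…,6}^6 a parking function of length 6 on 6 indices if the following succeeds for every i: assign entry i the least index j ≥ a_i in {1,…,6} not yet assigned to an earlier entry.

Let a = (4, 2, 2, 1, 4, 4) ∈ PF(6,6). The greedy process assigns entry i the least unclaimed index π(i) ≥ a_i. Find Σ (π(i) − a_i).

Σπ(i) = 1+…+6 = 21; Σa = 4+2+2+1+4+4 = 17; disp = 21−17 = 4.

4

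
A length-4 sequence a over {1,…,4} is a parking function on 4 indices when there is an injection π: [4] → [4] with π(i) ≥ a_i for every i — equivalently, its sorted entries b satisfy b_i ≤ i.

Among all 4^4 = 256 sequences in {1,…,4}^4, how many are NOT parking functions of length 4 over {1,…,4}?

#PF = (4+1−4)·(4+1)^{4−1} = 1×125 = 125 (Pollak)
Check (4,4,4,2) → sorted (2,4,4,4): b_1=2>1, not a PF.
So 256 − 125 = 131 fail.

131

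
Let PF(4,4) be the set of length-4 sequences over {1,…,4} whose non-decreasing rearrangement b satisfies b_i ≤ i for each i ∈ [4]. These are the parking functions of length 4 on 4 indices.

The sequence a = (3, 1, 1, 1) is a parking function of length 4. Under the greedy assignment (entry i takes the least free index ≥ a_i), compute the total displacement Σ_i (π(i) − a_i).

4

Σπ = 4·5/2 = 10 (π permutes [4]); Σa = 3+1+1+1 = 6; disp = 10−6 = 4.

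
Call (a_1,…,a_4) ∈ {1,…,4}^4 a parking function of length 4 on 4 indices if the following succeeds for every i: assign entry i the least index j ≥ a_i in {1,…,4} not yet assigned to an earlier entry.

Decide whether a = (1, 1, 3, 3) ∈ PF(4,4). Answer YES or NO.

Rearranged: b = (1, 1, 3, 3).
  b_1=1 ≤ 1
  b_2=1 ≤ 2
  b_3=3 ≤ 3
  b_4=3 ≤ 4
All bounds hold ⇒ YES

YES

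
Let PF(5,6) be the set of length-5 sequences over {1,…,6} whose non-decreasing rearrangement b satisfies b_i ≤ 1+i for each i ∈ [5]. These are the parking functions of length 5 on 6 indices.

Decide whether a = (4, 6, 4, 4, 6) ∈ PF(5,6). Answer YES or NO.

NO

Rearranged: b = (4, 4, 4, 6, 6).
  b_1=4 > 2
  fails at i=1 ⇒ NO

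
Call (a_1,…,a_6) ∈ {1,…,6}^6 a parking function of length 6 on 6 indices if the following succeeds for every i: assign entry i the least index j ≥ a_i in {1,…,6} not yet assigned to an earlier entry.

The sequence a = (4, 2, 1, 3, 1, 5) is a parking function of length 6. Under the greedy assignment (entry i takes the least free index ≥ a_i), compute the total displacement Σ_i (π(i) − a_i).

Σπ(i) = 1+…+6 = 21; Σa = 4+2+1+3+1+5 = 16; disp = 21−16 = 5.

5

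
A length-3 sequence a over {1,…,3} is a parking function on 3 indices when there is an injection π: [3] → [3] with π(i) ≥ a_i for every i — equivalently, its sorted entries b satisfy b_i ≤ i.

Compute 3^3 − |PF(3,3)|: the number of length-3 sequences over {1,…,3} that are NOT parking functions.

11

Count = (3+1−3)·(3+1)^{3−1} = 1×16 = 16
Check (3,3,3) → sorted (3,3,3): b_1=3>1, not a PF.
3^3 − 16 = 27 − 16 = 11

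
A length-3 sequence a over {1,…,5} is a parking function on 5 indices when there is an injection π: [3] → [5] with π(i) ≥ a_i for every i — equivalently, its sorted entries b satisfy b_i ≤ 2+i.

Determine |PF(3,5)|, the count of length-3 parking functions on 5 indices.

|PF| = (6−3)·6^(3−1) = 3·36 = 108 (Konheim–Weiss)
Check (4,4,1) → sorted (1,4,4): b_i ≤ 2+i ∀i, a PF.

108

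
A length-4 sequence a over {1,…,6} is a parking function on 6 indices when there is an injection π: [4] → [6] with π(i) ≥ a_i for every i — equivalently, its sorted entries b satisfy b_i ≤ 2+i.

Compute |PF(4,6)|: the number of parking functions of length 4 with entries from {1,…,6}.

1029

|PF(4,6)| = (7−4)·7^(4−1) = 3×343 = 1029 (Konheim–Weiss)
Check (1,1,4,3) → sorted (1,1,3,4): b_i ≤ 2+i ∀i, a PF.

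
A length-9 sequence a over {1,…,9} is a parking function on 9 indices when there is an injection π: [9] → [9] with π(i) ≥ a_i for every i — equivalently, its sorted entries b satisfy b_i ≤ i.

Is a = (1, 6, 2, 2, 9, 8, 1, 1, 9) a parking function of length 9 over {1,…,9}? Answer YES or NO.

Sorted: b = (1, 1, 1, 2, 2, 6, 8, 9, 9).
  b_1=1 ≤ 1
  b_2=1 ≤ 2
  b_3=1 ≤ 3
  b_4=2 ≤ 4
  b_5=2 ≤ 5
  b_6=6 ≤ 6
  b_7=8 > 7
  fails at i=7 ⇒ NO

NO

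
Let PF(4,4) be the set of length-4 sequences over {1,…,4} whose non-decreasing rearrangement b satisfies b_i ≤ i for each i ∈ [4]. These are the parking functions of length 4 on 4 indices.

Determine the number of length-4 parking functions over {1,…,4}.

Count = 1·5^3 = 1 · 125 = 125 (Pollak)
E.g. (4,3,2,1) → sorted (1,2,3,4): b_i ≤ i ∀i, a PF.

125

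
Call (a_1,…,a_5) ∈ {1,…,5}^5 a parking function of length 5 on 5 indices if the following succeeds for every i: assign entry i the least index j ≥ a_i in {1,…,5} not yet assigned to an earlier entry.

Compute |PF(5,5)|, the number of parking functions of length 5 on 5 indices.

1296

#PF = (6−5)·6^(5−1) = 1·1296 = 1296 (Konheim–Weiss)
One tuple (3,2,2,1,4) → sorted (1,2,2,3,4): b_i ≤ i ∀i, a PF.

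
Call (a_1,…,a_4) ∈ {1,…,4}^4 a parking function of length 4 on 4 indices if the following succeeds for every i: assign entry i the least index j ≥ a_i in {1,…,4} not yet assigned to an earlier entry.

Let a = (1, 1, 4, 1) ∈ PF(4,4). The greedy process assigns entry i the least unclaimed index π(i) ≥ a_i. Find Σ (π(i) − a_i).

3

Σπ(i) = 1+…+4 = 10; Σa = 1+1+4+1 = 7; disp = 10−7 = 3.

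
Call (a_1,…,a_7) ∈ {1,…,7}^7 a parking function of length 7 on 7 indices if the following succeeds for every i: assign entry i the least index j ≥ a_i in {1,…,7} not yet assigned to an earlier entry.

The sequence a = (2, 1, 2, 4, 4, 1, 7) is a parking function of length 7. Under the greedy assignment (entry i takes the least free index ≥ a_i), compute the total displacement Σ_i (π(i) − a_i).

Σπ(i) = 1+…+7 = 28; Σa = 2+1+2+4+4+1+7 = 21; disp = 28−21 = 7.

7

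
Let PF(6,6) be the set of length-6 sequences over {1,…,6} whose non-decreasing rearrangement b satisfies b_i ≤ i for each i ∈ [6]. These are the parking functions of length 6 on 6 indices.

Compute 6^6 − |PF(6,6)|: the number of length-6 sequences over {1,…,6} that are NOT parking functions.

29849

#PF = (7−6)·7^(6−1) = 1×16807 = 16807
Example (6,6,5,4,2,3) → sorted (2,3,4,5,6,6): b_1=2>1, not a PF.
So 46656 − 16807 = 29849 fail.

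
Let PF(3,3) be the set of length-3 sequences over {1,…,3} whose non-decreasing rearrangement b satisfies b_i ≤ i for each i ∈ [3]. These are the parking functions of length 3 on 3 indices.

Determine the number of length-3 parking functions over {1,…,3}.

16

|PF(3,3)| = (3+1−3)·(3+1)^{3−1} = 1×16 = 16 (Pollak)
One tuple (1,1,2) → sorted (1,1,2): b_i ≤ i ∀i, a PF.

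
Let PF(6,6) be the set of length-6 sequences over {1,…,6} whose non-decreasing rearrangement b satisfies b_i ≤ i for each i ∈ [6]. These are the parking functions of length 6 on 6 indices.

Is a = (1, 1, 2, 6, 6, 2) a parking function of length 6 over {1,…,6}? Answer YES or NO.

Rearranged: b = (1, 1, 2, 2, 6, 6).
  b_1=1 ≤ 1
  b_2=1 ≤ 2
  b_3=2 ≤ 3
  b_4=2 ≤ 4
  b_5=6 > 5
  fails at i=5 ⇒ NO

NO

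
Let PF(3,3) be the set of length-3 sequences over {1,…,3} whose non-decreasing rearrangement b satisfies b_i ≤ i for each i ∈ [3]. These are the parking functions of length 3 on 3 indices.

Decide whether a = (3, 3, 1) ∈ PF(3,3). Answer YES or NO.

NO

Rearranged: b = (1, 3, 3).
  b_1=1 ≤ 1
  b_2=3 > 2
  fails at i=2 ⇒ NO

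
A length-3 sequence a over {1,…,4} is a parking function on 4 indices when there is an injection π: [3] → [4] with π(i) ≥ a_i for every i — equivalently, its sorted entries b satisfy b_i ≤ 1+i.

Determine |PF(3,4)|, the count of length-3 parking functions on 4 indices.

#PF = 2·5^2 = 2×25 = 50 [KW]
One tuple (1,4,1) → sorted (1,1,4): b_i ≤ 1+i ∀i, a PF.

50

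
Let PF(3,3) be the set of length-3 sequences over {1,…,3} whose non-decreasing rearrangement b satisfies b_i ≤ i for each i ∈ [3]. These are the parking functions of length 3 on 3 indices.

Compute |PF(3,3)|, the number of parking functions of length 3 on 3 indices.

16

Count = (4−3)·4^(3−1) = 1×16 = 16 (Pollak)
One tuple (1,3,2) → sorted (1,2,3): b_i ≤ i ∀i, a PF.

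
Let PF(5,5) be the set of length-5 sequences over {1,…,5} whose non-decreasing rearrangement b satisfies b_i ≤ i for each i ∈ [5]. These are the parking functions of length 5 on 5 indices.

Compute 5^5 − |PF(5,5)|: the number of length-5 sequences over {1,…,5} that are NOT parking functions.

#PF = (5−5+1)·(5+1)^(5−1) = 1×1296 = 1296 [KW]
E.g. (4,5,5,4,2) → sorted (2,4,4,5,5): b_1=2>1, not a PF.
Total 3125; non-PF = 3125−1296 = 1829

1829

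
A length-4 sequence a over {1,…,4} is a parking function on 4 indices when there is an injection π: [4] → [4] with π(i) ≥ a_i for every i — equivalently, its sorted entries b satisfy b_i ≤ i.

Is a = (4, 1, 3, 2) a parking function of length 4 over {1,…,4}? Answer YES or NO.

YES

Order a: b = (1, 2, 3, 4).
  b_1=1 ≤ 1
  b_2=2 ≤ 2
  b_3=3 ≤ 3
  b_4=4 ≤ 4
All bounds hold ⇒ YES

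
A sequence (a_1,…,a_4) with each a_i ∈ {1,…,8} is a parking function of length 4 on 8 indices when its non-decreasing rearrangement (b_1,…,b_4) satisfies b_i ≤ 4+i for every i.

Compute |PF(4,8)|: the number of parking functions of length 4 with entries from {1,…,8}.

Count = (9−4)·9^(4−1) = 5×729 = 3645 (Konheim–Weiss)
E.g. (4,7,3,7) → sorted (3,4,7,7): b_i ≤ 4+i ∀i, a PF.

3645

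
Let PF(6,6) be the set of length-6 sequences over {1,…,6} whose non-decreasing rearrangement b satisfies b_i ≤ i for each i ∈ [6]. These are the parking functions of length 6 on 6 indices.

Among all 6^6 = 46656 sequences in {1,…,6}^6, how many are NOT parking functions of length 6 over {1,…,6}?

29849

Count = 1·7^5 = 1·16807 = 16807
Example (3,5,6,4,6,1) → sorted (1,3,4,5,6,6): b_2=3>2, not a PF.
6^6 − 16807 = 46656 − 16807 = 29849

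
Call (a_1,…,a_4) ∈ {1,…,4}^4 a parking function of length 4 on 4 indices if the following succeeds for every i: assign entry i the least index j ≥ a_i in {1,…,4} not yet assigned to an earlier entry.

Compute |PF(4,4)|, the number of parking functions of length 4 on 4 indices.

125

#PF = 1·5^3 = 1×125 = 125 (Pollak)
Example (2,1,2,4) → sorted (1,2,2,4): b_i ≤ i ∀i, a PF.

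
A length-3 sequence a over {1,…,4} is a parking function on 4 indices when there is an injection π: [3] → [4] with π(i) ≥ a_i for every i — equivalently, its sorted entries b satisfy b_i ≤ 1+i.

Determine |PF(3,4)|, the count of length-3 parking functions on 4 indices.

|PF(3,4)| = (4+1−3)·(4+1)^{3−1} = 2 · 25 = 50 [KW]
Example (3,2,3) → sorted (2,3,3): b_i ≤ 1+i ∀i, a PF.

50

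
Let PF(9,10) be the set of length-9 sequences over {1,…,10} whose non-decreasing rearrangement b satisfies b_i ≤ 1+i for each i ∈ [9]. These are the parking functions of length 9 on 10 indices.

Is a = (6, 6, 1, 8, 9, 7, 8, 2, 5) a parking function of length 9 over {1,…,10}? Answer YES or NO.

NO

Rearranged: b = (1, 2, 5, 6, 6, 7, 8, 8, 9).
  b_1=1 ≤ 2
  b_2=2 ≤ 3
  b_3=5 > 4
  fails at i=3 ⇒ NO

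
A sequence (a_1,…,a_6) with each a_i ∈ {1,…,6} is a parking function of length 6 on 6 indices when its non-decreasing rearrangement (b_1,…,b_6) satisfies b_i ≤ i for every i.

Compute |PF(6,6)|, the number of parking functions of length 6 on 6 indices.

16807

#PF = 1·7^5 = 1×16807 = 16807 [KW]
Example (3,1,3,3,6,2) → sorted (1,2,3,3,3,6): b_i ≤ i ∀i, a PF.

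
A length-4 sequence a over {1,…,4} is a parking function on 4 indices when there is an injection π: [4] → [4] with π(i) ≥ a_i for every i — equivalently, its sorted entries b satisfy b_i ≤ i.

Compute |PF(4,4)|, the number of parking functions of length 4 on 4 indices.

125

Count = (4−4+1)·(4+1)^(4−1) = 1·125 = 125 (Pollak)
One tuple (2,4,1,1) → sorted (1,1,2,4): b_i ≤ i ∀i, a PF.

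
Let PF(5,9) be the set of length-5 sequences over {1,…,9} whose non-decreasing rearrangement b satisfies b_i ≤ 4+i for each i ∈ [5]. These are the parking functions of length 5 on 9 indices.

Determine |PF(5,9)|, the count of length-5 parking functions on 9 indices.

50000

#PF = (9+1−5)·(9+1)^{5−1} = 5 · 10000 = 50000
E.g. (8,9,4,4,1) → sorted (1,4,4,8,9): b_i ≤ 4+i ∀i, a PF.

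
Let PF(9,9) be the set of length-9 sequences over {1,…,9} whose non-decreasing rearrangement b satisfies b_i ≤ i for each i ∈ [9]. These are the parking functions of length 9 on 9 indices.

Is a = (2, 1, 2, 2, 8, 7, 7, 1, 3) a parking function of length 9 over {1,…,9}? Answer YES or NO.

Order a: b = (1, 1, 2, 2, 2, 3, 7, 7, 8).
  b_1=1 ≤ 1
  b_2=1 ≤ 2
  b_3=2 ≤ 3
  b_4=2 ≤ 4
  b_5=2 ≤ 5
  b_6=3 ≤ 6
  b_7=7 ≤ 7
  b_8=7 ≤ 8
  b_9=8 ≤ 9
All bounds hold ⇒ YES

YES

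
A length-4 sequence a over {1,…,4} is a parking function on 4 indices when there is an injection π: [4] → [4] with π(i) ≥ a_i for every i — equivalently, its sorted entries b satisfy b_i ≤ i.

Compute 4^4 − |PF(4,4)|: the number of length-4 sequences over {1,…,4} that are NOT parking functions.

131

|PF| = (4+1−4)·(4+1)^{4−1} = 1·125 = 125 (Pollak)
Check (2,4,4,2) → sorted (2,2,4,4): b_1=2>1, not a PF.
4^4 − 125 = 256 − 125 = 131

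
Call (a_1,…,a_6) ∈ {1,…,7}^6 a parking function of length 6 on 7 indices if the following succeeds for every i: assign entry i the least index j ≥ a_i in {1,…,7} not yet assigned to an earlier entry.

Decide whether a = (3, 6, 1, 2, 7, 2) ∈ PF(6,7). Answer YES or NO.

YES

Rearranged: b = (1, 2, 2, 3, 6, 7).
  b_1=1 ≤ 2
  b_2=2 ≤ 3
  b_3=2 ≤ 4
  b_4=3 ≤ 5
  b_5=6 ≤ 6
  b_6=7 ≤ 7
All bounds hold ⇒ YES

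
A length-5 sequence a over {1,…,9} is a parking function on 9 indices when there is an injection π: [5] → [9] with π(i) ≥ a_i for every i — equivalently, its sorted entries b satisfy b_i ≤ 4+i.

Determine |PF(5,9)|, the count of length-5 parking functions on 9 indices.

#PF = 5·10^4 = 5×10000 = 50000
E.g. (7,3,1,9,1) → sorted (1,1,3,7,9): b_i ≤ 4+i ∀i, a PF.

50000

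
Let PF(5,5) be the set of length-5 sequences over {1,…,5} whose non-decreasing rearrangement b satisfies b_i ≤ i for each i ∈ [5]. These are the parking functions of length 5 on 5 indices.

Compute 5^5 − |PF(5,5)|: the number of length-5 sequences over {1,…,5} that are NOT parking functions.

|PF(5,5)| = 1·6^4 = 1 · 1296 = 1296 [KW]
Example (5,5,5,3,2) → sorted (2,3,5,5,5): b_1=2>1, not a PF.
So 3125 − 1296 = 1829 fail.

1829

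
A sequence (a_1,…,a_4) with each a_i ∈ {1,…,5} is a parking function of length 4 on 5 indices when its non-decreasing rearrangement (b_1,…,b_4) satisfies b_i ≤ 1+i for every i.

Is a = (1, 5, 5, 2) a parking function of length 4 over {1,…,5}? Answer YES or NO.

NO

Rearranged: b = (1, 2, 5, 5).
  b_1=1 ≤ 2
  b_2=2 ≤ 3
  b_3=5 > 4
  fails at i=3 ⇒ NO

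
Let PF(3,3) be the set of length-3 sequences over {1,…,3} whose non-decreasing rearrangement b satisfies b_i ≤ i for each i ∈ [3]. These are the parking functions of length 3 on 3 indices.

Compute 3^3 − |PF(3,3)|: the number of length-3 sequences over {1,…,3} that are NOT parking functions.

#PF = (4−3)·4^(3−1) = 1 · 16 = 16 [KW]
One tuple (3,2,3) → sorted (2,3,3): b_1=2>1, not a PF.
So 27 − 16 = 11 fail.

11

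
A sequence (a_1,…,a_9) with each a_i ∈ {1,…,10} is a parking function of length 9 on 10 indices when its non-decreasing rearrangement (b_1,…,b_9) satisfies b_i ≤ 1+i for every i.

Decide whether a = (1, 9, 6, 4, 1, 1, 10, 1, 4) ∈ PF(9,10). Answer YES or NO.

YES

Sorted: b = (1, 1, 1, 1, 4, 4, 6, 9, 10).
  b_1=1 ≤ 2
  b_2=1 ≤ 3
  b_3=1 ≤ 4
  b_4=1 ≤ 5
  b_5=4 ≤ 6
  b_6=4 ≤ 7
  b_7=6 ≤ 8
  b_8=9 ≤ 9
  b_9=10 ≤ 10
All bounds hold ⇒ YES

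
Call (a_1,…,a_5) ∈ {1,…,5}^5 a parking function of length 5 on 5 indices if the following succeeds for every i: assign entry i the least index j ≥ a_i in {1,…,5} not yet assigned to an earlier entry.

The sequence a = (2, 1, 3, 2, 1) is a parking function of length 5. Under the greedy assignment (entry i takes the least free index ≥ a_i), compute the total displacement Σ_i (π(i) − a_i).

6

Σπ(i) = 1+…+5 = 15; Σa = 2+1+3+2+1 = 9; disp = 15−9 = 6.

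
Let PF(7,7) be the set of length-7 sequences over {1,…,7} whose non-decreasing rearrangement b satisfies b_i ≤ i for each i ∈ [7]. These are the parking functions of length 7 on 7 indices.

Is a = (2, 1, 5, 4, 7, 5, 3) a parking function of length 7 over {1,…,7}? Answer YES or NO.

YES

Order a: b = (1, 2, 3, 4, 5, 5, 7).
  b_1=1 ≤ 1
  b_2=2 ≤ 2
  b_3=3 ≤ 3
  b_4=4 ≤ 4
  b_5=5 ≤ 5
  b_6=5 ≤ 6
  b_7=7 ≤ 7
All bounds hold ⇒ YES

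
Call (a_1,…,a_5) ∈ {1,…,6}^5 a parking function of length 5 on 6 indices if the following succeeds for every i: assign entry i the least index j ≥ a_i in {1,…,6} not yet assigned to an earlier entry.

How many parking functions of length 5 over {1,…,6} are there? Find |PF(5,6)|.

4802

|PF| = (6+1−5)·(6+1)^{5−1} = 2×2401 = 4802 [KW]
Check (6,5,2,3,1) → sorted (1,2,3,5,6): b_i ≤ 1+i ∀i, a PF.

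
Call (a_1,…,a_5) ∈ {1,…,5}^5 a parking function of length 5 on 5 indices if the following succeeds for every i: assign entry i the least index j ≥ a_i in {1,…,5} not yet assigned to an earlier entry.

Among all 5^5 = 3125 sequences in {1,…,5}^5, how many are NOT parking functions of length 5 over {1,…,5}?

#PF = (6−5)·6^(5−1) = 1 · 1296 = 1296 [KW]
Example (4,4,4,1,4) → sorted (1,4,4,4,4): b_2=4>2, not a PF.
So 3125 − 1296 = 1829 fail.

1829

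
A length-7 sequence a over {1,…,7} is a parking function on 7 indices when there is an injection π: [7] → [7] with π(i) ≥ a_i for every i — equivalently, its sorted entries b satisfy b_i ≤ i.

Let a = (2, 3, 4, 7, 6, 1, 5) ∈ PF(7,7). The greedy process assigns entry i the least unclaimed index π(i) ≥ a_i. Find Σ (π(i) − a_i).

Σπ = 7·8/2 = 28 (π permutes [7]); Σa = 2+3+4+7+6+1+5 = 28; disp = 28−28 = 0.

0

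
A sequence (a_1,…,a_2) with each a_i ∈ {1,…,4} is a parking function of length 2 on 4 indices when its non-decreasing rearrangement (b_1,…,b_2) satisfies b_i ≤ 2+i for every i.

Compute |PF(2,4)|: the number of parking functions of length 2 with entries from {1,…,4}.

|PF(2,4)| = (4+1−2)·(4+1)^{2−1} = 3·5 = 15
E.g. (4,2) → sorted (2,4): b_i ≤ 2+i ∀i, a PF.

15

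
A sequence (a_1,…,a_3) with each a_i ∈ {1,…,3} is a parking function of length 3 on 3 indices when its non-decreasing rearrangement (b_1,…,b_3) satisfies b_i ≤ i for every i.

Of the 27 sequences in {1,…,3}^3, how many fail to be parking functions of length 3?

11

Count = (3+1−3)·(3+1)^{3−1} = 1 · 16 = 16 [KW]
E.g. (3,2,3) → sorted (2,3,3): b_1=2>1, not a PF.
Total 27; non-PF = 27−16 = 11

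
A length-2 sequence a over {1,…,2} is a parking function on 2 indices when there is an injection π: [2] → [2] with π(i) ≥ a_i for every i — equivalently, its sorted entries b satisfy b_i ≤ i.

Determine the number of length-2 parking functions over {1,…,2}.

3

|PF(2,2)| = (2−2+1)·(2+1)^(2−1) = 1 · 3 = 3 (Konheim–Weiss)
Example (1,1) → sorted (1,1): b_i ≤ i ∀i, a PF.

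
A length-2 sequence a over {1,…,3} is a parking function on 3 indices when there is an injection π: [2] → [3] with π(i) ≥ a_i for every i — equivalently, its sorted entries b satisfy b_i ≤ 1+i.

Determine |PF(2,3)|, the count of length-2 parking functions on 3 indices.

8

|PF| = (3+1−2)·(3+1)^{2−1} = 2×4 = 8 (Pollak)
E.g. (1,3) → sorted (1,3): b_i ≤ 1+i ∀i, a PF.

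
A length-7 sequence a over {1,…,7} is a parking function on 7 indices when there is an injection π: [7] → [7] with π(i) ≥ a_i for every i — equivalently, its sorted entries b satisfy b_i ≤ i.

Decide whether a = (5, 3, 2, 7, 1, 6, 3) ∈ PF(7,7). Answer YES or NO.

Rearranged: b = (1, 2, 3, 3, 5, 6, 7).
  b_1=1 ≤ 1
  b_2=2 ≤ 2
  b_3=3 ≤ 3
  b_4=3 ≤ 4
  b_5=5 ≤ 5
  b_6=6 ≤ 6
  b_7=7 ≤ 7
All bounds hold ⇒ YES

YES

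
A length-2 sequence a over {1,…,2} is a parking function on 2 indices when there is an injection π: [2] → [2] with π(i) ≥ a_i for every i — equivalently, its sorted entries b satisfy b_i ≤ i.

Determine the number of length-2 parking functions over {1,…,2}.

3

#PF = (2+1−2)·(2+1)^{2−1} = 1·3 = 3 (Konheim–Weiss)
Example (2,1) → sorted (1,2): b_i ≤ i ∀i, a PF.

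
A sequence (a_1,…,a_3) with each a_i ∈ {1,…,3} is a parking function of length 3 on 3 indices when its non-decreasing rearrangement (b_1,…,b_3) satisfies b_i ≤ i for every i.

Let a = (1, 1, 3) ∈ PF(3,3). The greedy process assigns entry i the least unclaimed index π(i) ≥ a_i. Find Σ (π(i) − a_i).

Σπ = 6 ({1..3} each once); Σa = 1+1+3 = 5; disp = 6−5 = 1.

1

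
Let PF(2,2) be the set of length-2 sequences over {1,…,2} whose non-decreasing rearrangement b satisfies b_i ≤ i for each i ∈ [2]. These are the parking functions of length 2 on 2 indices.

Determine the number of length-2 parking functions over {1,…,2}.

|PF(2,2)| = (2−2+1)·(2+1)^(2−1) = 1×3 = 3 (Pollak)
Example (2,1) → sorted (1,2): b_i ≤ i ∀i, a PF.

3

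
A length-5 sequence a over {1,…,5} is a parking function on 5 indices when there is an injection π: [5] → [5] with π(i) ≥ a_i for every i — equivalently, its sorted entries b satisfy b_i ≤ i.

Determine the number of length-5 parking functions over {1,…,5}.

1296

|PF(5,5)| = (6−5)·6^(5−1) = 1·1296 = 1296 (Pollak)
E.g. (1,3,3,1,4) → sorted (1,1,3,3,4): b_i ≤ i ∀i, a PF.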